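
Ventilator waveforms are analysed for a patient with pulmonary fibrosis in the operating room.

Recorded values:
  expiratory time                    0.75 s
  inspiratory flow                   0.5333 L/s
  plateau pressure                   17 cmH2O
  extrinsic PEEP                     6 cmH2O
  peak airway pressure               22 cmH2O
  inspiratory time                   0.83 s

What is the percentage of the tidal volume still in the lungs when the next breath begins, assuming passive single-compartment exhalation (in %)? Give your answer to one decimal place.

Vt = flow × Ti = 0.5333 L/s × 0.83 s × 1000 mL/L = 442.64 mL.
R = (PIP − Pplat)/V̇ = (22 − 17) / 0.5333 = 5.0/0.5333 = 9.376 cmH2O·s/L.
C = Vt/(Pplat − PEEP) = 442.64 / (17 − 6) = 442.64/11.0 = 40.24 mL/cmH2O.
τ = R × C = 9.376 × 0.04024 L/cmH2O = 0.3773 s.
Fraction remaining at end-expiration = e^(−Te/τ) = e^(−0.75/0.3773) = 0.137 → 13.7%.

13.7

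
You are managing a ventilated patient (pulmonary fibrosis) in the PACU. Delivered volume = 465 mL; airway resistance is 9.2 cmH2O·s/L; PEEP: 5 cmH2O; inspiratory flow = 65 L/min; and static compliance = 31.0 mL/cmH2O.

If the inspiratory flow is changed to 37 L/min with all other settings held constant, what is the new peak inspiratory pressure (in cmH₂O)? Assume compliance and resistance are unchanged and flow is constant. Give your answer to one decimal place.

25.7

Flow: 65 L/min ÷ 60 = 1.0833 L/s.
New flow: 37 L/min ÷ 60 = 0.6167 L/s.
PIP = Vt/C + R·V̇ + PEEP (constant-flow equation of motion).
Only the resistive term changes: ΔPIP = R × ΔV̇ = 9.2 × (0.6167 − 1.0833) = 9.2 × -0.4666 = -4.293 cmH2O.
Original PIP = 465/31.0 + 9.2×1.0833 + 5 = 29.966 cmH2O; new PIP = 29.966 + (-4.293) = 25.673 cmH2O.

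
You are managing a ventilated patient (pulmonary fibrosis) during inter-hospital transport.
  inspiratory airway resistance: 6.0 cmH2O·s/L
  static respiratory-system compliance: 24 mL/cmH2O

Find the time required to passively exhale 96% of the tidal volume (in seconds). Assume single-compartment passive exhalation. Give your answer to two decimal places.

0.46

τ = R × C = 6.0 × 24 mL/cmH2O = 6.0 × 0.024 L/cmH2O = 0.144 s.
Exhaled fraction f = 1 − e^(−t/τ) → t = −τ·ln(1 − f) = −0.144·ln(0.04) = 0.4635 s.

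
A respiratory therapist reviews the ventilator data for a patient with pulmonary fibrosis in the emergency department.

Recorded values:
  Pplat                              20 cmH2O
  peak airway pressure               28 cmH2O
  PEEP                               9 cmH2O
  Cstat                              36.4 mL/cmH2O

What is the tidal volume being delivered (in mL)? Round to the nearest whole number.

400

Vt = Cstat × (Pplat − PEEP) = 36.4 × (20 − 9) = 36.4 × 11.0 = 400.4 mL.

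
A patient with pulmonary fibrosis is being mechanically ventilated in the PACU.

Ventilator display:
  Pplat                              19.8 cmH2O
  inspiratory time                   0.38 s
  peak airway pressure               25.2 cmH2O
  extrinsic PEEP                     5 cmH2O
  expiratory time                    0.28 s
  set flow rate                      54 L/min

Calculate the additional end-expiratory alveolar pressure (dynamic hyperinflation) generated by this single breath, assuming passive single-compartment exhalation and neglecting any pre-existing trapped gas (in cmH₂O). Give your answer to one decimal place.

2.0

Flow: 54 L/min ÷ 60 = 0.9 L/s.
Vt = flow × Ti = 0.9 L/s × 0.38 s × 1000 mL/L = 342.0 mL.
R = (PIP − Pplat)/V̇ = (25.2 − 19.8) / 0.9 = 5.4/0.9 = 6.0 cmH2O·s/L.
C = Vt/(Pplat − PEEP) = 342.0 / (19.8 − 5) = 342.0/14.8 = 23.108 mL/cmH2O.
τ = R × C = 6.0 × 0.02311 L/cmH2O = 0.1387 s.
Fraction remaining = e^(−Te/τ) = e^(−0.28/0.1387) = 0.1328; trapped volume = 342.0 × 0.1328 = 45.418 mL.
Additional alveolar pressure from trapping ≈ V_trapped / C = 45.418 / 23.108 = 1.965 cmH2O.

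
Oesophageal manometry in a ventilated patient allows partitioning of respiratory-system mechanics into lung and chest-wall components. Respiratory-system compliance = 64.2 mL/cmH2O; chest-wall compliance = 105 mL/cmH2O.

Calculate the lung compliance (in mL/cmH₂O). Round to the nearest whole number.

1/CL = 1/Crs − 1/Ccw.
1/CL = 1/64.2 − 1/105 = 0.006053.
CL = 165.21 mL/cmH2O.

165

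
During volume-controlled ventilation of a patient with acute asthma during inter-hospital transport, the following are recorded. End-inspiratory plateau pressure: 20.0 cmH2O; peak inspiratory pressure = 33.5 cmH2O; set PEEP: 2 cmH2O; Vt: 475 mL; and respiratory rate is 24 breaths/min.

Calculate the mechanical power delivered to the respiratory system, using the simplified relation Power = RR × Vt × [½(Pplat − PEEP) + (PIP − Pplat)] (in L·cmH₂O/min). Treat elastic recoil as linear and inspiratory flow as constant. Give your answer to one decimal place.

256.5

Per-breath work = Vt × [½(Pplat−PEEP) + (PIP−Pplat)] = 0.475 × [0.5×18.0 + 13.5] = 0.475 × 22.5 = 10.688 L·cmH2O.
Power = 24 × 10.688 = 256.51 L·cmH2O/min.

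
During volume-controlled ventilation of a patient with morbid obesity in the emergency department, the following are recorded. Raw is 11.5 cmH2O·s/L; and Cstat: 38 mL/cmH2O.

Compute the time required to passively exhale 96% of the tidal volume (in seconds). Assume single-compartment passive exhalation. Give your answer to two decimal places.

τ = R × C = 11.5 × 38 mL/cmH2O = 11.5 × 0.038 L/cmH2O = 0.437 s.
Exhaled fraction f = 1 − e^(−t/τ) → t = −τ·ln(1 − f) = −0.437·ln(0.04) = 1.407 s.

1.41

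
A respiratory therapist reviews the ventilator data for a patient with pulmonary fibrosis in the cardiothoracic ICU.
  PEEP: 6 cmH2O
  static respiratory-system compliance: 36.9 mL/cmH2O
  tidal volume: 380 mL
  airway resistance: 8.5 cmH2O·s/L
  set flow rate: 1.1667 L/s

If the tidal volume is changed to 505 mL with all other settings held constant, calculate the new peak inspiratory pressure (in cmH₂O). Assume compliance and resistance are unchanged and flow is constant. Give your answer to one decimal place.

29.6

PIP = Vt/C + R·V̇ + PEEP (constant-flow equation of motion).
Only the elastic term changes: ΔPIP = ΔVt / C = (505 − 380) / 36.9 = 3.388 cmH2O.
Original PIP = 380/36.9 + 8.5×1.1667 + 6 = 26.215 cmH2O; new PIP = 26.215 + (3.388) = 29.603 cmH2O.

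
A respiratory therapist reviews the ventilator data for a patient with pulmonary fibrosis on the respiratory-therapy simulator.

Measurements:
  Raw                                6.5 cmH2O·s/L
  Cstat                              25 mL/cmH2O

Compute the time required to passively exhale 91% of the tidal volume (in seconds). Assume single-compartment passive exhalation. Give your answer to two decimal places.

0.39

τ = R × C = 6.5 × 25 mL/cmH2O = 6.5 × 0.025 L/cmH2O = 0.1625 s.
Exhaled fraction f = 1 − e^(−t/τ) → t = −τ·ln(1 − f) = −0.1625·ln(0.09) = 0.3913 s.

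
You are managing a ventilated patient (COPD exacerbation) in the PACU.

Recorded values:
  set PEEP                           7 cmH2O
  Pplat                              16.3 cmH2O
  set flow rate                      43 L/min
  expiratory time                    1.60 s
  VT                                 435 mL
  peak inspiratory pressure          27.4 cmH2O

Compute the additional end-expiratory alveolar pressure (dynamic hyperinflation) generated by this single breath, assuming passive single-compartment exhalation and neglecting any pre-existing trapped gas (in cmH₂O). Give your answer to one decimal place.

1.0

Flow: 43 L/min ÷ 60 = 0.7167 L/s.
R = (PIP − Pplat)/V̇ = (27.4 − 16.3) / 0.7167 = 11.1/0.7167 = 15.488 cmH2O·s/L.
C = Vt/(Pplat − PEEP) = 435.0 / (16.3 − 7) = 435.0/9.3 = 46.774 mL/cmH2O.
τ = R × C = 15.488 × 0.04677 L/cmH2O = 0.7244 s.
Fraction remaining = e^(−Te/τ) = e^(−1.60/0.7244) = 0.1098; trapped volume = 435.0 × 0.1098 = 47.763 mL.
Additional alveolar pressure from trapping ≈ V_trapped / C = 47.763 / 46.774 = 1.021 cmH2O.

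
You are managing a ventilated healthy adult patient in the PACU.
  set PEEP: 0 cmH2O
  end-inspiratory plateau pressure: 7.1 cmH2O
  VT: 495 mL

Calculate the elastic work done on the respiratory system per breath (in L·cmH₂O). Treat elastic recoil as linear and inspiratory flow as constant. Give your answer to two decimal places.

Elastic work ≈ ½ × (Pplat − PEEP) × Vt = 0.5 × (7.1 − 0) × 0.495 L = 0.5 × 7.1 × 0.495 = 1.757 L·cmH2O.

1.76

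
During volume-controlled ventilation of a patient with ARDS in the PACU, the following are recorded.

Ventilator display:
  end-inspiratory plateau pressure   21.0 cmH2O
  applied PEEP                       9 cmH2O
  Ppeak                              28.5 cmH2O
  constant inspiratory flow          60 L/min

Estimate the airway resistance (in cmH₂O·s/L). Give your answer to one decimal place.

Flow: 60 L/min ÷ 60 = 1 L/s.
Raw = (PIP − Pplat) / flow = (28.5 − 21.0) / 1 = 7.5 / 1 = 7.5 cmH2O·s/L.

7.5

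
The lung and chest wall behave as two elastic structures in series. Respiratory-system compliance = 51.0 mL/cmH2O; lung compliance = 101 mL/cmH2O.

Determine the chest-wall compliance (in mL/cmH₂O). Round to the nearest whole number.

103

1/Ccw = 1/Crs − 1/CL.
1/Ccw = 1/51.0 − 1/101 = 0.009707.
Ccw = 103.02 mL/cmH2O.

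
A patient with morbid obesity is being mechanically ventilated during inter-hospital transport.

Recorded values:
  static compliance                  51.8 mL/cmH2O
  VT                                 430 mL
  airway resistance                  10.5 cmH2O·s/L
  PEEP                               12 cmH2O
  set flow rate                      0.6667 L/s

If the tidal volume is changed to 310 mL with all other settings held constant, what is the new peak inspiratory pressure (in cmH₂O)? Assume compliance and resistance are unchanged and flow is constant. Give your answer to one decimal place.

PIP = Vt/C + R·V̇ + PEEP (constant-flow equation of motion).
Only the elastic term changes: ΔPIP = ΔVt / C = (310 − 430) / 51.8 = -2.317 cmH2O.
Original PIP = 430/51.8 + 10.5×0.6667 + 12 = 27.302 cmH2O; new PIP = 27.302 + (-2.317) = 24.985 cmH2O.

25.0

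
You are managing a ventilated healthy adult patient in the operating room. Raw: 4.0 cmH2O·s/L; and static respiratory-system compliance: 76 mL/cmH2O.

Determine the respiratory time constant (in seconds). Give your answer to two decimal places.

τ = R × C = 4.0 × 76 mL/cmH2O = 4.0 × 0.076 L/cmH2O = 0.304 s.

0.30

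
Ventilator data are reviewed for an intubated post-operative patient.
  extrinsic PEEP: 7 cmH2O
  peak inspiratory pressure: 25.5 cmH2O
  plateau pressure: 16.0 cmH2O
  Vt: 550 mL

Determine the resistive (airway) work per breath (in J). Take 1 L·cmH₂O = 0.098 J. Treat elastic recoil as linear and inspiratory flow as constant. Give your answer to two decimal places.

With constant inspiratory flow the resistive pressure is constant at PIP − Pplat = 25.5 − 16.0 = 9.5 cmH2O, so resistive work = 9.5 × 0.550 = 5.225 L·cmH2O.
× 0.098 J/(L·cmH2O) → 0.5121 J.

0.51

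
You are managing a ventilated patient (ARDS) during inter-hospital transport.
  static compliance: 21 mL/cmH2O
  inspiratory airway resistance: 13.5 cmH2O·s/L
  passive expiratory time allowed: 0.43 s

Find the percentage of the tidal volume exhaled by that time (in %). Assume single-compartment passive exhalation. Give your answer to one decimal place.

τ = R × C = 13.5 × 21 mL/cmH2O = 13.5 × 0.021 L/cmH2O = 0.2835 s.
Passive exhalation: V(t)/V₀ = e^(−t/τ) = e^(−0.43/0.2835) = 0.2194.
Fraction exhaled = 1 − 0.2194 = 0.7806 → 78.06%.

78.1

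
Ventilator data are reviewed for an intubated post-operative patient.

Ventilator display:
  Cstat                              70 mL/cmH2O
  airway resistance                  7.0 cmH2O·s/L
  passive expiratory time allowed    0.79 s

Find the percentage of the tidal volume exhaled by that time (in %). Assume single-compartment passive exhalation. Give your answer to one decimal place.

80.1

τ = R × C = 7.0 × 70 mL/cmH2O = 7.0 × 0.070 L/cmH2O = 0.49 s.
Passive exhalation: V(t)/V₀ = e^(−t/τ) = e^(−0.79/0.49) = 0.1994.
Fraction exhaled = 1 − 0.1994 = 0.8006 → 80.06%.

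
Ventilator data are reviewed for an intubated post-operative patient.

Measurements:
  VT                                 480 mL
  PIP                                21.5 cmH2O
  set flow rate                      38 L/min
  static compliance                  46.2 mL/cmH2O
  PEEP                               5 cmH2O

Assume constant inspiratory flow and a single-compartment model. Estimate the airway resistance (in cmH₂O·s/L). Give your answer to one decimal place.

9.6

Flow: 38 L/min ÷ 60 = 0.6333 L/s.
Equation of motion (constant flow): PIP = Vt/C + R·V̇ + PEEP.
R·V̇ = PIP − Vt/C − PEEP = 21.5 − 480/46.2 − 5 = 21.5 − 10.39 − 5 = 6.11 cmH2O.
R = 6.11 / 0.6333 = 9.648 cmH2O·s/L.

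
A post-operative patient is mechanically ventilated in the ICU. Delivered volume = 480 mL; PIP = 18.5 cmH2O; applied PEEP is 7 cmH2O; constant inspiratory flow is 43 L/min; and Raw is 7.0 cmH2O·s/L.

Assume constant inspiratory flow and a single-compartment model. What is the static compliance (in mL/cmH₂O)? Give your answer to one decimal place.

74.0

Flow: 43 L/min ÷ 60 = 0.7167 L/s.
Equation of motion (constant flow): PIP = Vt/C + R·V̇ + PEEP.
Vt/C = PIP − R·V̇ − PEEP = 18.5 − 7.0×0.7167 − 7 = 18.5 − 5.017 − 7 = 6.483 cmH2O.
C = Vt / 6.483 = 480 / 6.483 = 74.04 mL/cmH2O.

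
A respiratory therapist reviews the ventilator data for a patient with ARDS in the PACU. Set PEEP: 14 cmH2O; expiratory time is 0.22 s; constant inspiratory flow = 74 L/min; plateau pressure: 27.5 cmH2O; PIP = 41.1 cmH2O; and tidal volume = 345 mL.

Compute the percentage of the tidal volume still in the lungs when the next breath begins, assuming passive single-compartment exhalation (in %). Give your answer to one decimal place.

Flow: 74 L/min ÷ 60 = 1.2333 L/s.
R = (PIP − Pplat)/V̇ = (41.1 − 27.5) / 1.2333 = 13.6/1.2333 = 11.027 cmH2O·s/L.
C = Vt/(Pplat − PEEP) = 345.0 / (27.5 − 14) = 345.0/13.5 = 25.556 mL/cmH2O.
τ = R × C = 11.027 × 0.02556 L/cmH2O = 0.2819 s.
Fraction remaining at end-expiration = e^(−Te/τ) = e^(−0.22/0.2819) = 0.4582 → 45.82%.

45.8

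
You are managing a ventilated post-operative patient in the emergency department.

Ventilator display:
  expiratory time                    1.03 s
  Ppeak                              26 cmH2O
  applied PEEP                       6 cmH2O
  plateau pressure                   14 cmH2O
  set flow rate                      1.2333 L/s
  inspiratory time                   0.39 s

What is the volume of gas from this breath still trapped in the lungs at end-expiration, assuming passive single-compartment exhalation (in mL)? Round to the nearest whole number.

83

Vt = flow × Ti = 1.2333 L/s × 0.39 s × 1000 mL/L = 480.99 mL.
R = (PIP − Pplat)/V̇ = (26 − 14) / 1.2333 = 12.0/1.2333 = 9.73 cmH2O·s/L.
C = Vt/(Pplat − PEEP) = 480.99 / (14 − 6) = 480.99/8.0 = 60.124 mL/cmH2O.
τ = R × C = 9.73 × 0.06012 L/cmH2O = 0.585 s.
Fraction remaining = e^(−Te/τ) = e^(−1.03/0.585) = 0.1719.
Trapped volume = 480.99 × 0.1719 = 82.682 mL.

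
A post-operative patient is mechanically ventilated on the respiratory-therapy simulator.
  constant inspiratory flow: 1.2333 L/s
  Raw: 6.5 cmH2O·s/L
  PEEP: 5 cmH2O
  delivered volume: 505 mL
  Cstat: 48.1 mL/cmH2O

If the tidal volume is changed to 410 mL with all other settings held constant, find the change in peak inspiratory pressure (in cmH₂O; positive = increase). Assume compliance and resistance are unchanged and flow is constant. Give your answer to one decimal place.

PIP = Vt/C + R·V̇ + PEEP (constant-flow equation of motion).
Only the elastic term changes: ΔPIP = ΔVt / C = (410 − 505) / 48.1 = -1.975 cmH2O.

-2.0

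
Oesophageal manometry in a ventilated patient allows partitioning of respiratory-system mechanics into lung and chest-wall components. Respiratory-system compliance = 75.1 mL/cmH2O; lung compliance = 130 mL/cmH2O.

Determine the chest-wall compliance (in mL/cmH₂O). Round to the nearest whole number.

178

1/Ccw = 1/Crs − 1/CL.
1/Ccw = 1/75.1 − 1/130 = 0.005623.
Ccw = 177.84 mL/cmH2O.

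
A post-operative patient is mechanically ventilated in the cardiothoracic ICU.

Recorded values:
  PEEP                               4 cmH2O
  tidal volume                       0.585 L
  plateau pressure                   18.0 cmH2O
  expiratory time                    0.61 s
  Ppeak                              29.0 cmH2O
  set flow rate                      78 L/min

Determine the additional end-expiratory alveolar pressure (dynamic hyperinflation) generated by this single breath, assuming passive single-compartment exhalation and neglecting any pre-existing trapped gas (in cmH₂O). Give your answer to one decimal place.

2.5

Flow: 78 L/min ÷ 60 = 1.3 L/s.
R = (PIP − Pplat)/V̇ = (29.0 − 18.0) / 1.3 = 11.0/1.3 = 8.462 cmH2O·s/L.
C = Vt/(Pplat − PEEP) = 585.0 / (18.0 − 4) = 585.0/14.0 = 41.786 mL/cmH2O.
τ = R × C = 8.462 × 0.04179 L/cmH2O = 0.3536 s.
Fraction remaining = e^(−Te/τ) = e^(−0.61/0.3536) = 0.1782; trapped volume = 585.0 × 0.1782 = 104.25 mL.
Additional alveolar pressure from trapping ≈ V_trapped / C = 104.25 / 41.786 = 2.495 cmH2O.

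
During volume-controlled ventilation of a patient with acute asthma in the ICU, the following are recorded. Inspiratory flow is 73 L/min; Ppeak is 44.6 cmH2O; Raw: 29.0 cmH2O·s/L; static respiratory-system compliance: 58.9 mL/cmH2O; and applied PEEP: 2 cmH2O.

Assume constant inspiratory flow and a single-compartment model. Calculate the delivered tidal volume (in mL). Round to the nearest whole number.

431

Flow: 73 L/min ÷ 60 = 1.2167 L/s.
Equation of motion (constant flow): PIP = Vt/C + R·V̇ + PEEP.
Vt/C = PIP − R·V̇ − PEEP = 44.6 − 35.284 − 2 = 7.316 cmH2O.
Vt = C × 7.316 = 58.9 × 7.316 = 430.91 mL.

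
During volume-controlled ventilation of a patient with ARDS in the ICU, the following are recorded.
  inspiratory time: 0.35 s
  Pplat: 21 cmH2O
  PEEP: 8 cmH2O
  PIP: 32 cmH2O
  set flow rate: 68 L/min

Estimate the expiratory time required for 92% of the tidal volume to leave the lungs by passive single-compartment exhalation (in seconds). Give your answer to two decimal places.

Flow: 68 L/min ÷ 60 = 1.1333 L/s.
Vt = flow × Ti = 1.1333 L/s × 0.35 s × 1000 mL/L = 396.66 mL.
R = (PIP − Pplat)/V̇ = (32 − 21) / 1.1333 = 11.0/1.1333 = 9.706 cmH2O·s/L.
C = Vt/(Pplat − PEEP) = 396.66 / (21 − 8) = 396.66/13.0 = 30.512 mL/cmH2O.
τ = R × C = 9.706 × 0.03051 L/cmH2O = 0.2961 s.
t = −τ·ln(1 − 0.92) = −0.2961·ln(0.08) = 0.7479 s.

0.75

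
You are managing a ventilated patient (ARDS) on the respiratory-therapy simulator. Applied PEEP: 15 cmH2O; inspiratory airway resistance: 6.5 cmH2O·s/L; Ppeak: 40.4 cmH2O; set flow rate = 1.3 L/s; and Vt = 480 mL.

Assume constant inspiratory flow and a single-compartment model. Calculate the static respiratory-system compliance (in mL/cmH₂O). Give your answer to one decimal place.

28.3

Equation of motion (constant flow): PIP = Vt/C + R·V̇ + PEEP.
Vt/C = PIP − R·V̇ − PEEP = 40.4 − 6.5×1.3 − 15 = 40.4 − 8.45 − 15 = 16.95 cmH2O.
C = Vt / 16.95 = 480 / 16.95 = 28.319 mL/cmH2O.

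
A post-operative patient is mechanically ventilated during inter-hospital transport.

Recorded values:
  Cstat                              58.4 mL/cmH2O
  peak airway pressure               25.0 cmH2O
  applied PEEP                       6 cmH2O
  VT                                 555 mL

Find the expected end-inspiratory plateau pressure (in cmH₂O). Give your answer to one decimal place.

Pplat = PEEP + Vt / Cstat = 6 + 555 / 58.4 = 6 + 9.503 = 15.503 cmH2O.

15.5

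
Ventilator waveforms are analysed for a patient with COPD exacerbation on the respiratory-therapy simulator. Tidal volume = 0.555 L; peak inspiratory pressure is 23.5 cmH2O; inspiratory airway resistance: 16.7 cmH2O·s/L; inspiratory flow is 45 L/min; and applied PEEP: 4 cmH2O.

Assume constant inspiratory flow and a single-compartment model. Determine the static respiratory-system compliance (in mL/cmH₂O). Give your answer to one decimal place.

Flow: 45 L/min ÷ 60 = 0.75 L/s.
Equation of motion (constant flow): PIP = Vt/C + R·V̇ + PEEP.
Vt/C = PIP − R·V̇ − PEEP = 23.5 − 16.7×0.75 − 4 = 23.5 − 12.525 − 4 = 6.975 cmH2O.
C = Vt / 6.975 = 555 / 6.975 = 79.57 mL/cmH2O.

79.6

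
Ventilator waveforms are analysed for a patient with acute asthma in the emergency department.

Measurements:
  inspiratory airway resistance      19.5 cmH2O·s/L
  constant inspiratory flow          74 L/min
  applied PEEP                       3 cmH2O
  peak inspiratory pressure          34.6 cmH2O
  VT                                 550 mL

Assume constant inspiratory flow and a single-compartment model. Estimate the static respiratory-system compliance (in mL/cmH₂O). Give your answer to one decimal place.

Flow: 74 L/min ÷ 60 = 1.2333 L/s.
Equation of motion (constant flow): PIP = Vt/C + R·V̇ + PEEP.
Vt/C = PIP − R·V̇ − PEEP = 34.6 − 19.5×1.2333 − 3 = 34.6 − 24.049 − 3 = 7.551 cmH2O.
C = Vt / 7.551 = 550 / 7.551 = 72.838 mL/cmH2O.

72.8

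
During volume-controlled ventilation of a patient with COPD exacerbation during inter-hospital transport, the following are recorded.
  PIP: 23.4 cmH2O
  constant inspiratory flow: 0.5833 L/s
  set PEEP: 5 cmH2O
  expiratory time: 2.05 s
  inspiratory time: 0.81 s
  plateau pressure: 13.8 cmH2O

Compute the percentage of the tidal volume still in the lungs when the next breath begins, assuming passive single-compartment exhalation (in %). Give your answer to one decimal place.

9.8

Vt = flow × Ti = 0.5833 L/s × 0.81 s × 1000 mL/L = 472.47 mL.
R = (PIP − Pplat)/V̇ = (23.4 − 13.8) / 0.5833 = 9.6/0.5833 = 16.458 cmH2O·s/L.
C = Vt/(Pplat − PEEP) = 472.47 / (13.8 − 5) = 472.47/8.8 = 53.69 mL/cmH2O.
τ = R × C = 16.458 × 0.05369 L/cmH2O = 0.8836 s.
Fraction remaining at end-expiration = e^(−Te/τ) = e^(−2.05/0.8836) = 0.09827 → 9.827%.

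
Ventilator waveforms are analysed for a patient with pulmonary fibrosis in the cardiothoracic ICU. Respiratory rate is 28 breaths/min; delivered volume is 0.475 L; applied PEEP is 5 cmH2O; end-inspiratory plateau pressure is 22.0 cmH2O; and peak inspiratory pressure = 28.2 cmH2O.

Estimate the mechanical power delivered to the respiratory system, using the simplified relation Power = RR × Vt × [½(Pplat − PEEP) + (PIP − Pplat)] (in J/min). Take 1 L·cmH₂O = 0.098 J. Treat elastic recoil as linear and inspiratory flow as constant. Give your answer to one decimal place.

Per-breath work = Vt × [½(Pplat−PEEP) + (PIP−Pplat)] = 0.475 × [0.5×17.0 + 6.2] = 0.475 × 14.7 = 6.983 L·cmH2O.
Power = 28 × 6.983 = 195.52 L·cmH2O/min.
× 0.098 J/(L·cmH2O) → 19.161 J/min.

19.2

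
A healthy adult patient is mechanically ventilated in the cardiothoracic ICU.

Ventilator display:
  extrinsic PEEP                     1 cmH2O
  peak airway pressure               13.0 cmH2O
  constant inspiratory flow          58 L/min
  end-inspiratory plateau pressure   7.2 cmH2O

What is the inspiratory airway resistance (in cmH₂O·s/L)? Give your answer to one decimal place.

6.0

Flow: 58 L/min ÷ 60 = 0.9667 L/s.
Raw = (PIP − Pplat) / flow = (13.0 − 7.2) / 0.9667 = 5.8 / 0.9667 = 6.0 cmH2O·s/L.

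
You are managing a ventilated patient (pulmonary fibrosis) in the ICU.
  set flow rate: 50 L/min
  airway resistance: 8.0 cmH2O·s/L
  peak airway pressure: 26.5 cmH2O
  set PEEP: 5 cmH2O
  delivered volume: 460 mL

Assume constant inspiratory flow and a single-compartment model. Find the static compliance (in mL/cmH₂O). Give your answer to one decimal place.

31.0

Flow: 50 L/min ÷ 60 = 0.8333 L/s.
Equation of motion (constant flow): PIP = Vt/C + R·V̇ + PEEP.
Vt/C = PIP − R·V̇ − PEEP = 26.5 − 8.0×0.8333 − 5 = 26.5 − 6.666 − 5 = 14.834 cmH2O.
C = Vt / 14.834 = 460 / 14.834 = 31.01 mL/cmH2O.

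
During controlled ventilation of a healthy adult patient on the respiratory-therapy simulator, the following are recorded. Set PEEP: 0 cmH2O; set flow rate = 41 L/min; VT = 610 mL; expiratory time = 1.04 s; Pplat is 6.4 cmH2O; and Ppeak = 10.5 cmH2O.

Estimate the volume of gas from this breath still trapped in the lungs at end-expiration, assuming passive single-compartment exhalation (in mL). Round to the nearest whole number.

99

Flow: 41 L/min ÷ 60 = 0.6833 L/s.
R = (PIP − Pplat)/V̇ = (10.5 − 6.4) / 0.6833 = 4.1/0.6833 = 6.0 cmH2O·s/L.
C = Vt/(Pplat − PEEP) = 610.0 / (6.4 − 0) = 610.0/6.4 = 95.313 mL/cmH2O.
τ = R × C = 6.0 × 0.09531 L/cmH2O = 0.5719 s.
Fraction remaining = e^(−Te/τ) = e^(−1.04/0.5719) = 0.1623.
Trapped volume = 610.0 × 0.1623 = 99.003 mL.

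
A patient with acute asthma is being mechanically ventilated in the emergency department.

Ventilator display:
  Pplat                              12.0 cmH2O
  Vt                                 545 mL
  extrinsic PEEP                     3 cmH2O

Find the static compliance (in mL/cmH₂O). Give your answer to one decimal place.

60.6

Cstat = Vt / (Pplat − PEEP) = 545 / (12.0 − 3) = 545 / 9.0 = 60.556 mL/cmH2O.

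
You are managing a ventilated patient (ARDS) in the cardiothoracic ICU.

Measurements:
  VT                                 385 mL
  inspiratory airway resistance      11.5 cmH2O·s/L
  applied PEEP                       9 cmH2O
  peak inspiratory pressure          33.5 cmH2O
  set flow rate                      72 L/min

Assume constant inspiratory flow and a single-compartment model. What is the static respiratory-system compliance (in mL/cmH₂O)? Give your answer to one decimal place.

36.0

Flow: 72 L/min ÷ 60 = 1.2 L/s.
Equation of motion (constant flow): PIP = Vt/C + R·V̇ + PEEP.
Vt/C = PIP − R·V̇ − PEEP = 33.5 − 11.5×1.2 − 9 = 33.5 − 13.8 − 9 = 10.7 cmH2O.
C = Vt / 10.7 = 385 / 10.7 = 35.981 mL/cmH2O.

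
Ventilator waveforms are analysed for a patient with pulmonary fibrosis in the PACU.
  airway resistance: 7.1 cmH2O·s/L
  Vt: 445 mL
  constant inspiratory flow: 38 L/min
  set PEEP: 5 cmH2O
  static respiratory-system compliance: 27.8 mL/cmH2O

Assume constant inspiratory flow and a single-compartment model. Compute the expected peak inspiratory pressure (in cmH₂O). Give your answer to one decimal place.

Flow: 38 L/min ÷ 60 = 0.6333 L/s.
Equation of motion (constant flow): PIP = Vt/C + R·V̇ + PEEP.
PIP = 445/27.8 + 7.1×0.6333 + 5 = 16.007 + 4.496 + 5 = 25.503 cmH2O.

25.5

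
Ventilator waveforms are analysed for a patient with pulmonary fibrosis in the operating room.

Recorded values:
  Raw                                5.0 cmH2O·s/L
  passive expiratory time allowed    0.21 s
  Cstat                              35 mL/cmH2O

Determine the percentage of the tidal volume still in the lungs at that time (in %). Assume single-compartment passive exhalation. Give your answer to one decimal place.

30.1

τ = R × C = 5.0 × 35 mL/cmH2O = 5.0 × 0.035 L/cmH2O = 0.175 s.
Passive exhalation: V(t)/V₀ = e^(−t/τ) = e^(−0.21/0.175) = 0.3012.
Fraction remaining = 0.3012 → 30.12%.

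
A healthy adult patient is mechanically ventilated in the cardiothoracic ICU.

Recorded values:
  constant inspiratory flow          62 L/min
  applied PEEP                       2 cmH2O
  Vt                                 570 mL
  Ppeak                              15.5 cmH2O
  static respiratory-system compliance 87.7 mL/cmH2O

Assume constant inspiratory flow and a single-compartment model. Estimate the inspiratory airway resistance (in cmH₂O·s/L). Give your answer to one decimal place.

Flow: 62 L/min ÷ 60 = 1.0333 L/s.
Equation of motion (constant flow): PIP = Vt/C + R·V̇ + PEEP.
R·V̇ = PIP − Vt/C − PEEP = 15.5 − 570/87.7 − 2 = 15.5 − 6.499 − 2 = 7.001 cmH2O.
R = 7.001 / 1.0333 = 6.775 cmH2O·s/L.

6.8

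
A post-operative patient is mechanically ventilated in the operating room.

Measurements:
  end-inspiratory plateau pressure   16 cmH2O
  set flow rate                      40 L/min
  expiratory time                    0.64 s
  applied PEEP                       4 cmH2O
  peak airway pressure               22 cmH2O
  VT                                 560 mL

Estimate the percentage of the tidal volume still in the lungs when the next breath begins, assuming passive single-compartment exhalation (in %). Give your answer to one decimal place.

Flow: 40 L/min ÷ 60 = 0.6667 L/s.
R = (PIP − Pplat)/V̇ = (22 − 16) / 0.6667 = 6.0/0.6667 = 9.0 cmH2O·s/L.
C = Vt/(Pplat − PEEP) = 560.0 / (16 − 4) = 560.0/12.0 = 46.667 mL/cmH2O.
τ = R × C = 9.0 × 0.04667 L/cmH2O = 0.42 s.
Fraction remaining at end-expiration = e^(−Te/τ) = e^(−0.64/0.42) = 0.2179 → 21.79%.

21.8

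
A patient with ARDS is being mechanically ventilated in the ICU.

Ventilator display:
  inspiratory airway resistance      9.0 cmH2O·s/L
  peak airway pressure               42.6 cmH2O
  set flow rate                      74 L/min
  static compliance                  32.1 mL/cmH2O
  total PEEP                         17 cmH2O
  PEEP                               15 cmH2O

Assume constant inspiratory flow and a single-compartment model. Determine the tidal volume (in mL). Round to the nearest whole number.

465

Flow: 74 L/min ÷ 60 = 1.2333 L/s.
Total PEEP = 17 cmH2O (set 15 + intrinsic 2); this is the baseline alveolar pressure.
Equation of motion (constant flow): PIP = Vt/C + R·V̇ + PEEP.
Vt/C = PIP − R·V̇ − PEEP = 42.6 − 11.1 − 17 = 14.5 cmH2O.
Vt = C × 14.5 = 32.1 × 14.5 = 465.45 mL.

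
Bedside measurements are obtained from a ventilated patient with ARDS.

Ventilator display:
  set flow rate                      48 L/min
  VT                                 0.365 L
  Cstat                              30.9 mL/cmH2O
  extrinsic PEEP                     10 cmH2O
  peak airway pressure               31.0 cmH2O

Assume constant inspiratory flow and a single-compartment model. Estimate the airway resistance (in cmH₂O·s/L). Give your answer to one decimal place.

11.5

Flow: 48 L/min ÷ 60 = 0.8 L/s.
Equation of motion (constant flow): PIP = Vt/C + R·V̇ + PEEP.
R·V̇ = PIP − Vt/C − PEEP = 31.0 − 365/30.9 − 10 = 31.0 − 11.812 − 10 = 9.188 cmH2O.
R = 9.188 / 0.8 = 11.485 cmH2O·s/L.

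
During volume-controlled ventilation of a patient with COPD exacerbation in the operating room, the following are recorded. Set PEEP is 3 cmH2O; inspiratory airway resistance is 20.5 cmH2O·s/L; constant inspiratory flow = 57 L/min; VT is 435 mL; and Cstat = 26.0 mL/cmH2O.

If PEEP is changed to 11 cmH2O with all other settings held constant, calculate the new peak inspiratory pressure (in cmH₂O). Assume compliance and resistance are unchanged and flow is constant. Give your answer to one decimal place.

Flow: 57 L/min ÷ 60 = 0.95 L/s.
PIP = Vt/C + R·V̇ + PEEP (constant-flow equation of motion).
Only the baseline term changes: ΔPIP = ΔPEEP = 11 − 3 = 8.0 cmH2O.
Original PIP = 435/26.0 + 20.5×0.95 + 3 = 39.206 cmH2O; new PIP = 39.206 + (8.0) = 47.206 cmH2O.

47.2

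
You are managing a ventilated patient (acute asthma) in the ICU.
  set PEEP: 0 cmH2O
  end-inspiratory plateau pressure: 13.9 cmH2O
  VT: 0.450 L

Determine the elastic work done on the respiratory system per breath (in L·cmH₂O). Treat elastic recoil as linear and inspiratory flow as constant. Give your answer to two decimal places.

3.13

Elastic work ≈ ½ × (Pplat − PEEP) × Vt = 0.5 × (13.9 − 0) × 0.450 L = 0.5 × 13.9 × 0.450 = 3.128 L·cmH2O.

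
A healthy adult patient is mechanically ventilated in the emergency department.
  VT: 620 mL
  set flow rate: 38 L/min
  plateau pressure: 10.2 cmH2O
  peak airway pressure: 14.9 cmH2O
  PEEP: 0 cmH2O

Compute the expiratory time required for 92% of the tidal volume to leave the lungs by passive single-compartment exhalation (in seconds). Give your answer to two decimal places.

Flow: 38 L/min ÷ 60 = 0.6333 L/s.
R = (PIP − Pplat)/V̇ = (14.9 − 10.2) / 0.6333 = 4.7/0.6333 = 7.421 cmH2O·s/L.
C = Vt/(Pplat − PEEP) = 620.0 / (10.2 − 0) = 620.0/10.2 = 60.784 mL/cmH2O.
τ = R × C = 7.421 × 0.06078 L/cmH2O = 0.451 s.
t = −τ·ln(1 − 0.92) = −0.451·ln(0.08) = 1.139 s.

1.14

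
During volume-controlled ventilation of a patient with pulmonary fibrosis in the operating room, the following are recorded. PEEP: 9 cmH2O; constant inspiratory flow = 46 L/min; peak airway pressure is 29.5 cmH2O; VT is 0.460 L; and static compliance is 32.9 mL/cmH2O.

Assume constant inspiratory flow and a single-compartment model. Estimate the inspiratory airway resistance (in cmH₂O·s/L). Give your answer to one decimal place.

Flow: 46 L/min ÷ 60 = 0.7667 L/s.
Equation of motion (constant flow): PIP = Vt/C + R·V̇ + PEEP.
R·V̇ = PIP − Vt/C − PEEP = 29.5 − 460/32.9 − 9 = 29.5 − 13.982 − 9 = 6.518 cmH2O.
R = 6.518 / 0.7667 = 8.501 cmH2O·s/L.

8.5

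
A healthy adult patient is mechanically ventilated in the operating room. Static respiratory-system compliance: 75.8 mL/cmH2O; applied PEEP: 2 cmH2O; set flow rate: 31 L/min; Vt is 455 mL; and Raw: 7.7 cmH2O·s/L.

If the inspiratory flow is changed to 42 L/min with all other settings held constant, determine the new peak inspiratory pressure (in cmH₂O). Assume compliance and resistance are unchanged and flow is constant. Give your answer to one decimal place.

13.4

Flow: 31 L/min ÷ 60 = 0.5167 L/s.
New flow: 42 L/min ÷ 60 = 0.7 L/s.
PIP = Vt/C + R·V̇ + PEEP (constant-flow equation of motion).
Only the resistive term changes: ΔPIP = R × ΔV̇ = 7.7 × (0.7 − 0.5167) = 7.7 × 0.1833 = 1.411 cmH2O.
Original PIP = 455/75.8 + 7.7×0.5167 + 2 = 11.981 cmH2O; new PIP = 11.981 + (1.411) = 13.392 cmH2O.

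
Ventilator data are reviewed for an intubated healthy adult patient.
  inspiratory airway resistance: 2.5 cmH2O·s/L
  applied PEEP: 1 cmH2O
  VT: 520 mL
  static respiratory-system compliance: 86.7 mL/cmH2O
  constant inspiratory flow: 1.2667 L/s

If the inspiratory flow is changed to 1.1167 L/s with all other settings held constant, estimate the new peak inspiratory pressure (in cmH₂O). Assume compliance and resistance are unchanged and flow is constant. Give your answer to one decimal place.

PIP = Vt/C + R·V̇ + PEEP (constant-flow equation of motion).
Only the resistive term changes: ΔPIP = R × ΔV̇ = 2.5 × (1.1167 − 1.2667) = 2.5 × -0.15 = -0.375 cmH2O.
Original PIP = 520/86.7 + 2.5×1.2667 + 1 = 10.164 cmH2O; new PIP = 10.164 + (-0.375) = 9.789 cmH2O.

9.8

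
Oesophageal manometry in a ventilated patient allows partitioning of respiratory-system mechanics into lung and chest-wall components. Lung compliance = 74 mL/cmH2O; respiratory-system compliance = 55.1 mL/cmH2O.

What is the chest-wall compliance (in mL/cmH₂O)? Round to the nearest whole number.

1/Ccw = 1/Crs − 1/CL.
1/Ccw = 1/55.1 − 1/74 = 0.004635.
Ccw = 215.75 mL/cmH2O.

216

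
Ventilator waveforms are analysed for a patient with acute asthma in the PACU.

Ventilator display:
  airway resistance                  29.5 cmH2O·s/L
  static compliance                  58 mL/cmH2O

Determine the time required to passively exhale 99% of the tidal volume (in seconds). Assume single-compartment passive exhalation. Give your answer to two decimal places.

τ = R × C = 29.5 × 58 mL/cmH2O = 29.5 × 0.058 L/cmH2O = 1.711 s.
Exhaled fraction f = 1 − e^(−t/τ) → t = −τ·ln(1 − f) = −1.711·ln(0.01) = 7.879 s.

7.88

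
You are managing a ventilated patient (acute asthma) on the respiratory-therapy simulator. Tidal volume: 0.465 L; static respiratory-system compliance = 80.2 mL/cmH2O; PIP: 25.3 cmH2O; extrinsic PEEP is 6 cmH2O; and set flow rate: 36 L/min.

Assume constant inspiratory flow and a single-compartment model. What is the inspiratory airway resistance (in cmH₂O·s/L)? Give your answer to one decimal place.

22.5

Flow: 36 L/min ÷ 60 = 0.6 L/s.
Equation of motion (constant flow): PIP = Vt/C + R·V̇ + PEEP.
R·V̇ = PIP − Vt/C − PEEP = 25.3 − 465/80.2 − 6 = 25.3 − 5.798 − 6 = 13.502 cmH2O.
R = 13.502 / 0.6 = 22.503 cmH2O·s/L.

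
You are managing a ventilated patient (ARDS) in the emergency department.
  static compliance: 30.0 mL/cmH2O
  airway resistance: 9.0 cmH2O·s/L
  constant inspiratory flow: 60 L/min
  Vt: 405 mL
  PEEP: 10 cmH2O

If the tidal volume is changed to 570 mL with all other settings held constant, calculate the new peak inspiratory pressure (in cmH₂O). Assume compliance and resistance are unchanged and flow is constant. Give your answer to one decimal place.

Flow: 60 L/min ÷ 60 = 1 L/s.
PIP = Vt/C + R·V̇ + PEEP (constant-flow equation of motion).
Only the elastic term changes: ΔPIP = ΔVt / C = (570 − 405) / 30.0 = 5.5 cmH2O.
Original PIP = 405/30.0 + 9.0×1 + 10 = 32.5 cmH2O; new PIP = 32.5 + (5.5) = 38.0 cmH2O.

38.0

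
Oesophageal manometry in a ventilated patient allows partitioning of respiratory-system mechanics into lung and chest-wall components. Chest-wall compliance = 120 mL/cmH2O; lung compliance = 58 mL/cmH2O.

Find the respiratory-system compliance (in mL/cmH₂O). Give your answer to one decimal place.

39.1

Lung and chest wall are elastances in series: 1/Crs = 1/CL + 1/Ccw.
1/Crs = 1/58 + 1/120 = 0.02557.
Crs = 39.108 mL/cmH2O.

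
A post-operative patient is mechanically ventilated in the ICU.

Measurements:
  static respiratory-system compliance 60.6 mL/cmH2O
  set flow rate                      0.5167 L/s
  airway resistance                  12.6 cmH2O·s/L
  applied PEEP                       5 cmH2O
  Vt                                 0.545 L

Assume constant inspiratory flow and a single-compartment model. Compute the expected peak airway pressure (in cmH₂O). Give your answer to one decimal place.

Equation of motion (constant flow): PIP = Vt/C + R·V̇ + PEEP.
PIP = 545/60.6 + 12.6×0.5167 + 5 = 8.993 + 6.51 + 5 = 20.503 cmH2O.

20.5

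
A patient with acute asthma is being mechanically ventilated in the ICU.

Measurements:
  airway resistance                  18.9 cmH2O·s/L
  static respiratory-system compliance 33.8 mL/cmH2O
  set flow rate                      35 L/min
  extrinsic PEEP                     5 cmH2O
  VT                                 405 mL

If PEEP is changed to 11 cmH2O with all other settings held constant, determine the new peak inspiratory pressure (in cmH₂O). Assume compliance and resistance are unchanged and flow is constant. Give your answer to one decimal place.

Flow: 35 L/min ÷ 60 = 0.5833 L/s.
PIP = Vt/C + R·V̇ + PEEP (constant-flow equation of motion).
Only the baseline term changes: ΔPIP = ΔPEEP = 11 − 5 = 6.0 cmH2O.
Original PIP = 405/33.8 + 18.9×0.5833 + 5 = 28.007 cmH2O; new PIP = 28.007 + (6.0) = 34.007 cmH2O.

34.0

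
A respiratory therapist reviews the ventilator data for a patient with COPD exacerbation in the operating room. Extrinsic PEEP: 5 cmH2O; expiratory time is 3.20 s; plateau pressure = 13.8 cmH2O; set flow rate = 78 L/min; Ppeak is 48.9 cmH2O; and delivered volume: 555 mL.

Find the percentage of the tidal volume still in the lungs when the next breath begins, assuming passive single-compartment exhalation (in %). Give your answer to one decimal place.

Flow: 78 L/min ÷ 60 = 1.3 L/s.
R = (PIP − Pplat)/V̇ = (48.9 − 13.8) / 1.3 = 35.1/1.3 = 27.0 cmH2O·s/L.
C = Vt/(Pplat − PEEP) = 555.0 / (13.8 − 5) = 555.0/8.8 = 63.068 mL/cmH2O.
τ = R × C = 27.0 × 0.06307 L/cmH2O = 1.703 s.
Fraction remaining at end-expiration = e^(−Te/τ) = e^(−3.20/1.703) = 0.1527 → 15.27%.

15.3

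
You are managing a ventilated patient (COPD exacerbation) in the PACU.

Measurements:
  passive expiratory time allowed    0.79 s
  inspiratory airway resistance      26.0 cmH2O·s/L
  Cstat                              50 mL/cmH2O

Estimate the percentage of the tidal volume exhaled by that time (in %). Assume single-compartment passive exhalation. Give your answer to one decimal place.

τ = R × C = 26.0 × 50 mL/cmH2O = 26.0 × 0.050 L/cmH2O = 1.3 s.
Passive exhalation: V(t)/V₀ = e^(−t/τ) = e^(−0.79/1.3) = 0.5446.
Fraction exhaled = 1 − 0.5446 = 0.4554 → 45.54%.

45.5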